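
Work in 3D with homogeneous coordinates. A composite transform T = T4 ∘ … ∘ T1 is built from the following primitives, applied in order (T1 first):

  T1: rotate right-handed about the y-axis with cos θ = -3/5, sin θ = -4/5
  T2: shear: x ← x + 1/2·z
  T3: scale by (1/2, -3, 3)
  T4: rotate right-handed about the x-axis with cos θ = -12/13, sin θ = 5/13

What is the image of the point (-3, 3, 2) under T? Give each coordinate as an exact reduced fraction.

T(p) = (-4/5, 162/13, 423/65)

T1 rotate right-handed about the y-axis with cos θ = -3/5, sin θ = -4/5: (-3, 3, 2) → (1/5, 3, -18/5)
T2 shear: x ← x + 1/2·z: (1/5, 3, -18/5) → (-8/5, 3, -18/5)
T3 scale by (1/2, -3, 3): (-8/5, 3, -18/5) → (-4/5, -9, -54/5)
T4 rotate right-handed about the x-axis with cos θ = -12/13, sin θ = 5/13: (-4/5, -9, -54/5) → (-4/5, 162/13, 423/65)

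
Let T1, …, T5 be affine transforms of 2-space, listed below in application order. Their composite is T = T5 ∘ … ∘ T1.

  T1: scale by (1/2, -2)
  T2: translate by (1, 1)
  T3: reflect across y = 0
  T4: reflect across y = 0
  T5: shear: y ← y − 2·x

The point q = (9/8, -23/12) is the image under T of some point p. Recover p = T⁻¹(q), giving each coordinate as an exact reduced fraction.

p = (1/4, 1/3)

T1 = [1/2 0 0; 0 -2 0; 0 0 1]
T2·T1 = [1/2 0 1; 0 -2 1; 0 0 1]
T3·…·T1 = [1/2 0 1; 0 2 -1; 0 0 1]
T4·…·T1 = [1/2 0 1; 0 -2 1; 0 0 1]
T5·…·T1 = [1/2 0 1; -1 -2 -1; 0 0 1]
det M = -1; M⁻¹ = [2 0 -2; -1 -1/2 1/2; 0 0 1]
M⁻¹ · (9/8, -23/12)ᵀ = (1/4, 1/3)ᵀ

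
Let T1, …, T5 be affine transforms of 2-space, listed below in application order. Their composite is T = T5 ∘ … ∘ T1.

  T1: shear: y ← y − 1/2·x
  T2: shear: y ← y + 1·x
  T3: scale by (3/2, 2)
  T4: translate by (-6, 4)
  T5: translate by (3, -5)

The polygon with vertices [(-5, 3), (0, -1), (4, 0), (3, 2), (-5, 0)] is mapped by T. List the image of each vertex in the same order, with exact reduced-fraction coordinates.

image vertices: (-21/2, 0), (-3, -3), (3, 3), (3/2, 6), (-21/2, -6)

T1 shear: y ← y − 1/2·x: (-5, 3) → (-5, 11/2); (0, -1) → (0, -1); (4, 0) → (4, -2); (3, 2) → (3, 1/2); (-5, 0) → (-5, 5/2)
T2 shear: y ← y + 1·x: (-5, 11/2) → (-5, 1/2); (0, -1) → (0, -1); (4, -2) → (4, 2); (3, 1/2) → (3, 7/2); (-5, 5/2) → (-5, -5/2)
T3 scale by (3/2, 2): (-5, 1/2) → (-15/2, 1); (0, -1) → (0, -2); (4, 2) → (6, 4); (3, 7/2) → (9/2, 7); (-5, -5/2) → (-15/2, -5)
T4 translate by (-6, 4): (-15/2, 1) → (-27/2, 5); (0, -2) → (-6, 2); (6, 4) → (0, 8); (9/2, 7) → (-3/2, 11); (-15/2, -5) → (-27/2, -1)
T5 translate by (3, -5): (-27/2, 5) → (-21/2, 0); (-6, 2) → (-3, -3); (0, 8) → (3, 3); (-3/2, 11) → (3/2, 6); (-27/2, -1) → (-21/2, -6)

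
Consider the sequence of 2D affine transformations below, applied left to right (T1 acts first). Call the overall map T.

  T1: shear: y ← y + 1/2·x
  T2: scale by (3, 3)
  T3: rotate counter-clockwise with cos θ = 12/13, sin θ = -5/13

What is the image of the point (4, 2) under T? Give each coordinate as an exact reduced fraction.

T1 shear: y ← y + 1/2·x: (4, 2) → (4, 4)
T2 scale by (3, 3): (4, 4) → (12, 12)
T3 rotate counter-clockwise with cos θ = 12/13, sin θ = -5/13: (12, 12) → (204/13, 84/13)

T(p) = (204/13, 84/13)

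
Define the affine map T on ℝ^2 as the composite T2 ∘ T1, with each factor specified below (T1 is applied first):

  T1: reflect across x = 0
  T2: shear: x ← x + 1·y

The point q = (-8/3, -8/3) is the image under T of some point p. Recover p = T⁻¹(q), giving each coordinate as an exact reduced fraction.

p = (0, -8/3)

T1 = [-1 0 0; 0 1 0; 0 0 1]
T2·T1 = [-1 1 0; 0 1 0; 0 0 1]
det M = -1; M⁻¹ = [-1 1 0; 0 1 0; 0 0 1]
M⁻¹ · (-8/3, -8/3)ᵀ = (0, -8/3)ᵀ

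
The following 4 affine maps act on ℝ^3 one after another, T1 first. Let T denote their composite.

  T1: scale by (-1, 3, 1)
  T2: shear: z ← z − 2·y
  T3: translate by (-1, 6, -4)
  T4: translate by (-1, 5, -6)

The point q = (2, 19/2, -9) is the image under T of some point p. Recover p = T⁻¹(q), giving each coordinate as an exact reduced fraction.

T1 = [-1 0 0 0; 0 3 0 0; 0 0 1 0; 0 0 0 1]
T2·T1 = [-1 0 0 0; 0 3 0 0; 0 -6 1 0; 0 0 0 1]
T3·…·T1 = [-1 0 0 -1; 0 3 0 6; 0 -6 1 -4; 0 0 0 1]
T4·…·T1 = [-1 0 0 -2; 0 3 0 11; 0 -6 1 -10; 0 0 0 1]
det M = -3; M⁻¹ = [-1 0 0 -2; 0 1/3 0 -11/3; 0 2 1 -12; 0 0 0 1]
M⁻¹ · (2, 19/2, -9)ᵀ = (-4, -1/2, -2)ᵀ

p = (-4, -1/2, -2)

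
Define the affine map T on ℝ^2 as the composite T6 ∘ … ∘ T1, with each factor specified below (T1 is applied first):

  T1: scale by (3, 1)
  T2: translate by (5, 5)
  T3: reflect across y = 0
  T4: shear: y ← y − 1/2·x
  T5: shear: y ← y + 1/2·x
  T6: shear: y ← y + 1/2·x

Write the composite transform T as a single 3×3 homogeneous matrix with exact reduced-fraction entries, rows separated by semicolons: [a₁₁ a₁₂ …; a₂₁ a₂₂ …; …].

T = [3 0 5; 3/2 -1 -5/2; 0 0 1]

T1 = [3 0 0; 0 1 0; 0 0 1]
T2·T1 = [3 0 5; 0 1 5; 0 0 1]
T3·…·T1 = [3 0 5; 0 -1 -5; 0 0 1]
T4·…·T1 = [3 0 5; -3/2 -1 -15/2; 0 0 1]
T5·…·T1 = [3 0 5; 0 -1 -5; 0 0 1]
T6·…·T1 = [3 0 5; 3/2 -1 -5/2; 0 0 1]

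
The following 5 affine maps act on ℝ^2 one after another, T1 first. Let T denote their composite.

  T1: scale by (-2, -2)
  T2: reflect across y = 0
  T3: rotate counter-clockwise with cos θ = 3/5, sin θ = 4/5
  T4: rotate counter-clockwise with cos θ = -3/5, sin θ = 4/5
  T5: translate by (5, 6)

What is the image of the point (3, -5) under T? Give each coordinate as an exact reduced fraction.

T1 scale by (-2, -2): (3, -5) → (-6, 10)
T2 reflect across y = 0: (-6, 10) → (-6, -10)
T3 rotate counter-clockwise with cos θ = 3/5, sin θ = 4/5: (-6, -10) → (22/5, -54/5)
T4 rotate counter-clockwise with cos θ = -3/5, sin θ = 4/5: (22/5, -54/5) → (6, 10)
T5 translate by (5, 6): (6, 10) → (11, 16)

T(p) = (11, 16)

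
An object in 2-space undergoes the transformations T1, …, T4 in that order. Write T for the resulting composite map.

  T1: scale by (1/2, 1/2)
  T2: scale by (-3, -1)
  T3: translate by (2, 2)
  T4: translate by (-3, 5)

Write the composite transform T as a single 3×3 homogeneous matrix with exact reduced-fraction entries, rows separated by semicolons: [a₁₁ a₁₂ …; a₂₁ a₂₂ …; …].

T = [-3/2 0 -1; 0 -1/2 7; 0 0 1]

T1 = [1/2 0 0; 0 1/2 0; 0 0 1]
T2·T1 = [-3/2 0 0; 0 -1/2 0; 0 0 1]
T3·…·T1 = [-3/2 0 2; 0 -1/2 2; 0 0 1]
T4·…·T1 = [-3/2 0 -1; 0 -1/2 7; 0 0 1]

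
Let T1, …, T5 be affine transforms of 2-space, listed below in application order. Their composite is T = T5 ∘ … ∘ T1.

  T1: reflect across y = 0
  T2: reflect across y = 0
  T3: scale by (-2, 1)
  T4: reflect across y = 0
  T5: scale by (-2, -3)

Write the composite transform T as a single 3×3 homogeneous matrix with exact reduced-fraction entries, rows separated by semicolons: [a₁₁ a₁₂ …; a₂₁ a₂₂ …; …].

T = [4 0 0; 0 3 0; 0 0 1]

T1 = [1 0 0; 0 -1 0; 0 0 1]
T2·T1 = [1 0 0; 0 1 0; 0 0 1]
T3·…·T1 = [-2 0 0; 0 1 0; 0 0 1]
T4·…·T1 = [-2 0 0; 0 -1 0; 0 0 1]
T5·…·T1 = [4 0 0; 0 3 0; 0 0 1]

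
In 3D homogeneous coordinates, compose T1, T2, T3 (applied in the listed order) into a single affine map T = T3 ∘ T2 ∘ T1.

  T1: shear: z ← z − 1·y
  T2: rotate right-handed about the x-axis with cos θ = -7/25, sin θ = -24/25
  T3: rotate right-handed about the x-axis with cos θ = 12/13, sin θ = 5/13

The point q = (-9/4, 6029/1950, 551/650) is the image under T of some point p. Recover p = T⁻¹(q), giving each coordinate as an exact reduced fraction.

p = (-9/4, -1/2, 8/3)

T1 = [1 0 0 0; 0 1 0 0; 0 -1 1 0; 0 0 0 1]
T2·T1 = [1 0 0 0; 0 -31/25 24/25 0; 0 -17/25 -7/25 0; 0 0 0 1]
T3·…·T1 = [1 0 0 0; 0 -287/325 323/325 0; 0 -359/325 36/325 0; 0 0 0 1]
det M = 1; M⁻¹ = [1 0 0 0; 0 36/325 -323/325 0; 0 359/325 -287/325 0; 0 0 0 1]
M⁻¹ · (-9/4, 6029/1950, 551/650)ᵀ = (-9/4, -1/2, 8/3)ᵀ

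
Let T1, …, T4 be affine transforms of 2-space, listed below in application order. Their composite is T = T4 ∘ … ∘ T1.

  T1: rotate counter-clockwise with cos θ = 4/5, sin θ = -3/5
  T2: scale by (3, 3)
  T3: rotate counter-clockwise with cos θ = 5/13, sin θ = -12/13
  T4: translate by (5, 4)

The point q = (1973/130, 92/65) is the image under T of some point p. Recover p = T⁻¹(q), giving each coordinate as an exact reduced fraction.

T1 = [4/5 3/5 0; -3/5 4/5 0; 0 0 1]
T2·T1 = [12/5 9/5 0; -9/5 12/5 0; 0 0 1]
T3·…·T1 = [-48/65 189/65 0; -189/65 -48/65 0; 0 0 1]
T4·…·T1 = [-48/65 189/65 5; -189/65 -48/65 4; 0 0 1]
det M = 9; M⁻¹ = [-16/195 -21/65 332/195; 21/65 -16/195 -251/195; 0 0 1]
M⁻¹ · (1973/130, 92/65)ᵀ = (0, 7/2)ᵀ

p = (0, 7/2)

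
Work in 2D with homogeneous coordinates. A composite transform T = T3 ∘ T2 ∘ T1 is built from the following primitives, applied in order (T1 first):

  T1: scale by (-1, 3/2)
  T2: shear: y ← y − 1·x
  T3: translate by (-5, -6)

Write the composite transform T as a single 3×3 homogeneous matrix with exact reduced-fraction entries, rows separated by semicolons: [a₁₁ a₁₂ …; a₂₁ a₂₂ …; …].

T = [-1 0 -5; 1 3/2 -6; 0 0 1]

T1 = [-1 0 0; 0 3/2 0; 0 0 1]
T2·T1 = [-1 0 0; 1 3/2 0; 0 0 1]
T3·…·T1 = [-1 0 -5; 1 3/2 -6; 0 0 1]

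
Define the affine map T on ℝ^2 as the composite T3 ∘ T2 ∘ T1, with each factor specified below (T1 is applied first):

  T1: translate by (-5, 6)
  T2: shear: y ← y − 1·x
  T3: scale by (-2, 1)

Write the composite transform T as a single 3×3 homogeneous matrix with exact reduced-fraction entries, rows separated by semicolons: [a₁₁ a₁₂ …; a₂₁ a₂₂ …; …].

T1 = [1 0 -5; 0 1 6; 0 0 1]
T2·T1 = [1 0 -5; -1 1 11; 0 0 1]
T3·…·T1 = [-2 0 10; -1 1 11; 0 0 1]

T = [-2 0 10; -1 1 11; 0 0 1]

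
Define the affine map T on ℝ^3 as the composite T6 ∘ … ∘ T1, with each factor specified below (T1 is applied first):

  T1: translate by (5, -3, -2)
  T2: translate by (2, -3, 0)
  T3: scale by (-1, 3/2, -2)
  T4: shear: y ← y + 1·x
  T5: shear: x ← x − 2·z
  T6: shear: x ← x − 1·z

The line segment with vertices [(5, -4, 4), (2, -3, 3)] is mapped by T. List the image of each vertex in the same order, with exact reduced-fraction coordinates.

image vertices: (0, -27, -4), (-3, -45/2, -2)

T1 translate by (5, -3, -2): (5, -4, 4) → (10, -7, 2); (2, -3, 3) → (7, -6, 1)
T2 translate by (2, -3, 0): (10, -7, 2) → (12, -10, 2); (7, -6, 1) → (9, -9, 1)
T3 scale by (-1, 3/2, -2): (12, -10, 2) → (-12, -15, -4); (9, -9, 1) → (-9, -27/2, -2)
T4 shear: y ← y + 1·x: (-12, -15, -4) → (-12, -27, -4); (-9, -27/2, -2) → (-9, -45/2, -2)
T5 shear: x ← x − 2·z: (-12, -27, -4) → (-4, -27, -4); (-9, -45/2, -2) → (-5, -45/2, -2)
T6 shear: x ← x − 1·z: (-4, -27, -4) → (0, -27, -4); (-5, -45/2, -2) → (-3, -45/2, -2)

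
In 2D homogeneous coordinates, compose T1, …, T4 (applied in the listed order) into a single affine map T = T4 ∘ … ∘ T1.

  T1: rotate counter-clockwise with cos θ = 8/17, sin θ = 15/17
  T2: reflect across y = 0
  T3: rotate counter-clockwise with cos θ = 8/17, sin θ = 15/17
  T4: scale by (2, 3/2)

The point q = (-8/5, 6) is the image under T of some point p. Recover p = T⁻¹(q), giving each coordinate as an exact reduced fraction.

T1 = [8/17 -15/17 0; 15/17 8/17 0; 0 0 1]
T2·T1 = [8/17 -15/17 0; -15/17 -8/17 0; 0 0 1]
T3·…·T1 = [1 0 0; 0 -1 0; 0 0 1]
T4·…·T1 = [2 0 0; 0 -3/2 0; 0 0 1]
det M = -3; M⁻¹ = [1/2 0 0; 0 -2/3 0; 0 0 1]
M⁻¹ · (-8/5, 6)ᵀ = (-4/5, -4)ᵀ

p = (-4/5, -4)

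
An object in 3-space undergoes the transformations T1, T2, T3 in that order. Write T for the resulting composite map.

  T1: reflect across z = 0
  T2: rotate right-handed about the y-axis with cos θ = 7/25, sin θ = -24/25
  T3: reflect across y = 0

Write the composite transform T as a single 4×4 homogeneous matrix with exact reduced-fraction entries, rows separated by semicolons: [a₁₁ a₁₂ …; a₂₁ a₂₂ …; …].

T1 = [1 0 0 0; 0 1 0 0; 0 0 -1 0; 0 0 0 1]
T2·T1 = [7/25 0 24/25 0; 0 1 0 0; 24/25 0 -7/25 0; 0 0 0 1]
T3·…·T1 = [7/25 0 24/25 0; 0 -1 0 0; 24/25 0 -7/25 0; 0 0 0 1]

T = [7/25 0 24/25 0; 0 -1 0 0; 24/25 0 -7/25 0; 0 0 0 1]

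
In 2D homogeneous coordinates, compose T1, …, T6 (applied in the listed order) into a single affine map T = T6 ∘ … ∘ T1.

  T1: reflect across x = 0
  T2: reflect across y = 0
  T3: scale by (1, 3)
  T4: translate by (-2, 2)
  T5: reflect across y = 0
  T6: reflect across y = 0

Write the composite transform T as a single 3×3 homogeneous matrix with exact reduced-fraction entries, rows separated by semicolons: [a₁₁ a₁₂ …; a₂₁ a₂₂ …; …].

T = [-1 0 -2; 0 -3 2; 0 0 1]

T1 = [-1 0 0; 0 1 0; 0 0 1]
T2·T1 = [-1 0 0; 0 -1 0; 0 0 1]
T3·…·T1 = [-1 0 0; 0 -3 0; 0 0 1]
T4·…·T1 = [-1 0 -2; 0 -3 2; 0 0 1]
T5·…·T1 = [-1 0 -2; 0 3 -2; 0 0 1]
T6·…·T1 = [-1 0 -2; 0 -3 2; 0 0 1]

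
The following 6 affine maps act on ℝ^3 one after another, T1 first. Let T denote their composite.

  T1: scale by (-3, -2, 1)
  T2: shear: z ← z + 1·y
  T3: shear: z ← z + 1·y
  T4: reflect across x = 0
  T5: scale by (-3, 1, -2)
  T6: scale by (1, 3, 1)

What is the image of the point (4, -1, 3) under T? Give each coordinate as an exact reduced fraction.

T1 scale by (-3, -2, 1): (4, -1, 3) → (-12, 2, 3)
T2 shear: z ← z + 1·y: (-12, 2, 3) → (-12, 2, 5)
T3 shear: z ← z + 1·y: (-12, 2, 5) → (-12, 2, 7)
T4 reflect across x = 0: (-12, 2, 7) → (12, 2, 7)
T5 scale by (-3, 1, -2): (12, 2, 7) → (-36, 2, -14)
T6 scale by (1, 3, 1): (-36, 2, -14) → (-36, 6, -14)

T(p) = (-36, 6, -14)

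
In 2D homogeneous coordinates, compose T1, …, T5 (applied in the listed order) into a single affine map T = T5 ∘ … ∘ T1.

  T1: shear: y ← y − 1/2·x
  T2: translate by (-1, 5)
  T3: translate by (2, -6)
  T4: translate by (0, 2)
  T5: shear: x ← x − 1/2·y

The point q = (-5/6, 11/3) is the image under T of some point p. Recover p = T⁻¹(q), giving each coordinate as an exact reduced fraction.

p = (0, 8/3)

T1 = [1 0 0; -1/2 1 0; 0 0 1]
T2·T1 = [1 0 -1; -1/2 1 5; 0 0 1]
T3·…·T1 = [1 0 1; -1/2 1 -1; 0 0 1]
T4·…·T1 = [1 0 1; -1/2 1 1; 0 0 1]
T5·…·T1 = [5/4 -1/2 1/2; -1/2 1 1; 0 0 1]
det M = 1; M⁻¹ = [1 1/2 -1; 1/2 5/4 -3/2; 0 0 1]
M⁻¹ · (-5/6, 11/3)ᵀ = (0, 8/3)ᵀ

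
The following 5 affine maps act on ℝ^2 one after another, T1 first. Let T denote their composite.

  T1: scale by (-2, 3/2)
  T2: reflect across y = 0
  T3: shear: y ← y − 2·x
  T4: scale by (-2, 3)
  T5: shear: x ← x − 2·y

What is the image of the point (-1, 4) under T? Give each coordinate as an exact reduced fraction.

T1 scale by (-2, 3/2): (-1, 4) → (2, 6)
T2 reflect across y = 0: (2, 6) → (2, -6)
T3 shear: y ← y − 2·x: (2, -6) → (2, -10)
T4 scale by (-2, 3): (2, -10) → (-4, -30)
T5 shear: x ← x − 2·y: (-4, -30) → (56, -30)

T(p) = (56, -30)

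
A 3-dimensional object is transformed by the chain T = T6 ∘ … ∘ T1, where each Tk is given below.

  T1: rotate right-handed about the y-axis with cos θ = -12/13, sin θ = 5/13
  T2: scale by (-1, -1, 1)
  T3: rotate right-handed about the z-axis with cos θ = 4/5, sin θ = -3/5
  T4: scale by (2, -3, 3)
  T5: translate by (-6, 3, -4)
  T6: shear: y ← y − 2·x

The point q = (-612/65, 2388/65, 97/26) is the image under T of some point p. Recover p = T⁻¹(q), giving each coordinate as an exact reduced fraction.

p = (1/2, 5, -3)

T1 = [-12/13 0 5/13 0; 0 1 0 0; -5/13 0 -12/13 0; 0 0 0 1]
T2·T1 = [12/13 0 -5/13 0; 0 -1 0 0; -5/13 0 -12/13 0; 0 0 0 1]
T3·…·T1 = [48/65 -3/5 -4/13 0; -36/65 -4/5 3/13 0; -5/13 0 -12/13 0; 0 0 0 1]
T4·…·T1 = [96/65 -6/5 -8/13 0; 108/65 12/5 -9/13 0; -15/13 0 -36/13 0; 0 0 0 1]
T5·…·T1 = [96/65 -6/5 -8/13 -6; 108/65 12/5 -9/13 3; -15/13 0 -36/13 -4; 0 0 0 1]
T6·…·T1 = [96/65 -6/5 -8/13 -6; -84/65 24/5 7/13 15; -15/13 0 -36/13 -4; 0 0 0 1]
det M = -18; M⁻¹ = [48/65 12/65 -5/39 224/195; 7/30 4/15 0 -13/5; -4/13 -1/13 -4/13 -25/13; 0 0 0 1]
M⁻¹ · (-612/65, 2388/65, 97/26)ᵀ = (1/2, 5, -3)ᵀ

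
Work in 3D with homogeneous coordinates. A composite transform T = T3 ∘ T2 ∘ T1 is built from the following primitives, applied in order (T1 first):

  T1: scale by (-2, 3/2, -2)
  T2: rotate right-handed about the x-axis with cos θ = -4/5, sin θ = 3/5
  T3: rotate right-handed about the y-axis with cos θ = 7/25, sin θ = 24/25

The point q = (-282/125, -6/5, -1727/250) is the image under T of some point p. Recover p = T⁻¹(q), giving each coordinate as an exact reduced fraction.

p = (-3, -1, -2)

T1 = [-2 0 0 0; 0 3/2 0 0; 0 0 -2 0; 0 0 0 1]
T2·T1 = [-2 0 0 0; 0 -6/5 6/5 0; 0 9/10 8/5 0; 0 0 0 1]
T3·…·T1 = [-14/25 108/125 192/125 0; 0 -6/5 6/5 0; 48/25 63/250 56/125 0; 0 0 0 1]
det M = 6; M⁻¹ = [-7/50 0 12/25 0; 48/125 -8/15 14/125 0; 48/125 3/10 14/125 0; 0 0 0 1]
M⁻¹ · (-282/125, -6/5, -1727/250)ᵀ = (-3, -1, -2)ᵀ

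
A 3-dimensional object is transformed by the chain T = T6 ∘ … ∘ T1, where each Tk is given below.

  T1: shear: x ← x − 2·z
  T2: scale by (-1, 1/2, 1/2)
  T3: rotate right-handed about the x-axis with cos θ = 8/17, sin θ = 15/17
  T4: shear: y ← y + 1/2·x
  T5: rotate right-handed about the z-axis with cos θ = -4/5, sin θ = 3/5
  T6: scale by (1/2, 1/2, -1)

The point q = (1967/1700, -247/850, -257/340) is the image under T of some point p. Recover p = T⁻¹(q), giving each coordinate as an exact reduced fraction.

T1 = [1 0 -2 0; 0 1 0 0; 0 0 1 0; 0 0 0 1]
T2·T1 = [-1 0 2 0; 0 1/2 0 0; 0 0 1/2 0; 0 0 0 1]
T3·…·T1 = [-1 0 2 0; 0 4/17 -15/34 0; 0 15/34 4/17 0; 0 0 0 1]
T4·…·T1 = [-1 0 2 0; -1/2 4/17 19/34 0; 0 15/34 4/17 0; 0 0 0 1]
T5·…·T1 = [11/10 -12/85 -329/170 0; -1/5 -16/85 64/85 0; 0 15/34 4/17 0; 0 0 0 1]
T6·…·T1 = [11/20 -6/85 -329/340 0; -1/10 -8/85 32/85 0; 0 -15/34 -4/17 0; 0 0 0 1]
det M = 1/16; M⁻¹ = [256/85 558/85 -32/17 0; -32/85 -176/85 -30/17 0; 12/17 66/17 -16/17 0; 0 0 0 1]
M⁻¹ · (1967/1700, -247/850, -257/340)ᵀ = (3, 3/2, 2/5)ᵀ

p = (3, 3/2, 2/5)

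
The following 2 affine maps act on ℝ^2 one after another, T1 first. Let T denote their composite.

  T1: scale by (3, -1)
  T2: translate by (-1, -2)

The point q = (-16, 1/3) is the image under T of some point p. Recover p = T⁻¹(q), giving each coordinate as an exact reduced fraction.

T1 = [3 0 0; 0 -1 0; 0 0 1]
T2·T1 = [3 0 -1; 0 -1 -2; 0 0 1]
det M = -3; M⁻¹ = [1/3 0 1/3; 0 -1 -2; 0 0 1]
M⁻¹ · (-16, 1/3)ᵀ = (-5, -7/3)ᵀ

p = (-5, -7/3)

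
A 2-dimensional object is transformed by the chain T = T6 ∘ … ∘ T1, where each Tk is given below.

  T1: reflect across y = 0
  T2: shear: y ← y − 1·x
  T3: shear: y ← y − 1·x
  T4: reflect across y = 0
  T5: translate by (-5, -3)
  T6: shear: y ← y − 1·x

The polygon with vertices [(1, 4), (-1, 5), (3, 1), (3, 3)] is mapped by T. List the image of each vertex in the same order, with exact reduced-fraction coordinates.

T1 reflect across y = 0: (1, 4) → (1, -4); (-1, 5) → (-1, -5); (3, 1) → (3, -1); (3, 3) → (3, -3)
T2 shear: y ← y − 1·x: (1, -4) → (1, -5); (-1, -5) → (-1, -4); (3, -1) → (3, -4); (3, -3) → (3, -6)
T3 shear: y ← y − 1·x: (1, -5) → (1, -6); (-1, -4) → (-1, -3); (3, -4) → (3, -7); (3, -6) → (3, -9)
T4 reflect across y = 0: (1, -6) → (1, 6); (-1, -3) → (-1, 3); (3, -7) → (3, 7); (3, -9) → (3, 9)
T5 translate by (-5, -3): (1, 6) → (-4, 3); (-1, 3) → (-6, 0); (3, 7) → (-2, 4); (3, 9) → (-2, 6)
T6 shear: y ← y − 1·x: (-4, 3) → (-4, 7); (-6, 0) → (-6, 6); (-2, 4) → (-2, 6); (-2, 6) → (-2, 8)

image vertices: (-4, 7), (-6, 6), (-2, 6), (-2, 8)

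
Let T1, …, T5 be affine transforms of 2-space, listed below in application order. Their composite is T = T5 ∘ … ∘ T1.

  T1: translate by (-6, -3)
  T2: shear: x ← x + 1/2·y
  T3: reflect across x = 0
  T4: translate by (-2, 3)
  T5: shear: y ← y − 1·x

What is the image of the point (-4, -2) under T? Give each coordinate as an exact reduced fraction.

T(p) = (21/2, -25/2)

T1 translate by (-6, -3): (-4, -2) → (-10, -5)
T2 shear: x ← x + 1/2·y: (-10, -5) → (-25/2, -5)
T3 reflect across x = 0: (-25/2, -5) → (25/2, -5)
T4 translate by (-2, 3): (25/2, -5) → (21/2, -2)
T5 shear: y ← y − 1·x: (21/2, -2) → (21/2, -25/2)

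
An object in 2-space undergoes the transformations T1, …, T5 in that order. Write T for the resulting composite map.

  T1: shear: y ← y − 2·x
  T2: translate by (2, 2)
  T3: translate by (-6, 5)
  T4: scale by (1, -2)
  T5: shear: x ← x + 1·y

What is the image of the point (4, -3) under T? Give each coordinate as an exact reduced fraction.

T1 shear: y ← y − 2·x: (4, -3) → (4, -11)
T2 translate by (2, 2): (4, -11) → (6, -9)
T3 translate by (-6, 5): (6, -9) → (0, -4)
T4 scale by (1, -2): (0, -4) → (0, 8)
T5 shear: x ← x + 1·y: (0, 8) → (8, 8)

T(p) = (8, 8)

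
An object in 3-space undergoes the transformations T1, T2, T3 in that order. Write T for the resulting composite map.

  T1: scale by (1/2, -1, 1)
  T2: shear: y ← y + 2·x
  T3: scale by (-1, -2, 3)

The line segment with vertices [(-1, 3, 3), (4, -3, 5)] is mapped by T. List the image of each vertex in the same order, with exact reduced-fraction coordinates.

T1 scale by (1/2, -1, 1): (-1, 3, 3) → (-1/2, -3, 3); (4, -3, 5) → (2, 3, 5)
T2 shear: y ← y + 2·x: (-1/2, -3, 3) → (-1/2, -4, 3); (2, 3, 5) → (2, 7, 5)
T3 scale by (-1, -2, 3): (-1/2, -4, 3) → (1/2, 8, 9); (2, 7, 5) → (-2, -14, 15)

image vertices: (1/2, 8, 9), (-2, -14, 15)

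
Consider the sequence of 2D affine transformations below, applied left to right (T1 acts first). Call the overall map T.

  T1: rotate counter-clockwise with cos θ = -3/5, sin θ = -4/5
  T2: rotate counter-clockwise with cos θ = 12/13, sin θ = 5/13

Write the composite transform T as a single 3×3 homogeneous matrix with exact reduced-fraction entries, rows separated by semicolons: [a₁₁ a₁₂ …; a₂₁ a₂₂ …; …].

T = [-16/65 63/65 0; -63/65 -16/65 0; 0 0 1]

T1 = [-3/5 4/5 0; -4/5 -3/5 0; 0 0 1]
T2·T1 = [-16/65 63/65 0; -63/65 -16/65 0; 0 0 1]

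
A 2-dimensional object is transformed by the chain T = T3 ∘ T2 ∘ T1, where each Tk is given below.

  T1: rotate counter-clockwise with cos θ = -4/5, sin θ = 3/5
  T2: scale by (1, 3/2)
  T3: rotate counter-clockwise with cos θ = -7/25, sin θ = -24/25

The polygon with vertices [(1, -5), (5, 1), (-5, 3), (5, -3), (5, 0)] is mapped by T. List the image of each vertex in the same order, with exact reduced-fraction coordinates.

image vertices: (751/125, -1011/250), (557/125, 873/250), (-1049/125, 39/250), (1049/125, -39/250), (136/25, 129/50)

T1 rotate counter-clockwise with cos θ = -4/5, sin θ = 3/5: (1, -5) → (11/5, 23/5); (5, 1) → (-23/5, 11/5); (-5, 3) → (11/5, -27/5); (5, -3) → (-11/5, 27/5); (5, 0) → (-4, 3)
T2 scale by (1, 3/2): (11/5, 23/5) → (11/5, 69/10); (-23/5, 11/5) → (-23/5, 33/10); (11/5, -27/5) → (11/5, -81/10); (-11/5, 27/5) → (-11/5, 81/10); (-4, 3) → (-4, 9/2)
T3 rotate counter-clockwise with cos θ = -7/25, sin θ = -24/25: (11/5, 69/10) → (751/125, -1011/250); (-23/5, 33/10) → (557/125, 873/250); (11/5, -81/10) → (-1049/125, 39/250); (-11/5, 81/10) → (1049/125, -39/250); (-4, 9/2) → (136/25, 129/50)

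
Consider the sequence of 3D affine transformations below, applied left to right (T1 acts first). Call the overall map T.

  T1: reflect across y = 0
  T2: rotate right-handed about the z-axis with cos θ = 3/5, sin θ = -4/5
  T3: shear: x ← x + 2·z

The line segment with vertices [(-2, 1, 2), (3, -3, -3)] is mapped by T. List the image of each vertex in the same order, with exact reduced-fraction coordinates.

T1 reflect across y = 0: (-2, 1, 2) → (-2, -1, 2); (3, -3, -3) → (3, 3, -3)
T2 rotate right-handed about the z-axis with cos θ = 3/5, sin θ = -4/5: (-2, -1, 2) → (-2, 1, 2); (3, 3, -3) → (21/5, -3/5, -3)
T3 shear: x ← x + 2·z: (-2, 1, 2) → (2, 1, 2); (21/5, -3/5, -3) → (-9/5, -3/5, -3)

image vertices: (2, 1, 2), (-9/5, -3/5, -3)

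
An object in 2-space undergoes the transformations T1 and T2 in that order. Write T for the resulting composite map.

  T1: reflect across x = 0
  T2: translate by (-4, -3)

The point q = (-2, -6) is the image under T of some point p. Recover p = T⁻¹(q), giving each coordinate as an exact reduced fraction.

p = (-2, -3)

T1 = [-1 0 0; 0 1 0; 0 0 1]
T2·T1 = [-1 0 -4; 0 1 -3; 0 0 1]
det M = -1; M⁻¹ = [-1 0 -4; 0 1 3; 0 0 1]
M⁻¹ · (-2, -6)ᵀ = (-2, -3)ᵀ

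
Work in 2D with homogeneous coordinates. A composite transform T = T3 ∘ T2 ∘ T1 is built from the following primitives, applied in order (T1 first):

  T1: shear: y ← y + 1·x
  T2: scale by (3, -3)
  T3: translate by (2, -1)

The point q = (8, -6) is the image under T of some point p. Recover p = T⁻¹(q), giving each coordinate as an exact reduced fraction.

T1 = [1 0 0; 1 1 0; 0 0 1]
T2·T1 = [3 0 0; -3 -3 0; 0 0 1]
T3·…·T1 = [3 0 2; -3 -3 -1; 0 0 1]
det M = -9; M⁻¹ = [1/3 0 -2/3; -1/3 -1/3 1/3; 0 0 1]
M⁻¹ · (8, -6)ᵀ = (2, -1/3)ᵀ

p = (2, -1/3)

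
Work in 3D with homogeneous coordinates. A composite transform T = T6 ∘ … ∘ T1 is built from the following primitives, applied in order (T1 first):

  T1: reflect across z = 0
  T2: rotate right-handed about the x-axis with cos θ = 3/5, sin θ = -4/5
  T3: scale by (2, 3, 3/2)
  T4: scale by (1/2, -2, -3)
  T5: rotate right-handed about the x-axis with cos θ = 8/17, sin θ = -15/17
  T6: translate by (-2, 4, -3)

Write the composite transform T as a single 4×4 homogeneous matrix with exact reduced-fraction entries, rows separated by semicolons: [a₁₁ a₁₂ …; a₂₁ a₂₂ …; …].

T1 = [1 0 0 0; 0 1 0 0; 0 0 -1 0; 0 0 0 1]
T2·T1 = [1 0 0 0; 0 3/5 -4/5 0; 0 -4/5 -3/5 0; 0 0 0 1]
T3·…·T1 = [2 0 0 0; 0 9/5 -12/5 0; 0 -6/5 -9/10 0; 0 0 0 1]
T4·…·T1 = [1 0 0 0; 0 -18/5 24/5 0; 0 18/5 27/10 0; 0 0 0 1]
T5·…·T1 = [1 0 0 0; 0 126/85 789/170 0; 0 414/85 -252/85 0; 0 0 0 1]
T6·…·T1 = [1 0 0 -2; 0 126/85 789/170 4; 0 414/85 -252/85 -3; 0 0 0 1]

T = [1 0 0 -2; 0 126/85 789/170 4; 0 414/85 -252/85 -3; 0 0 0 1]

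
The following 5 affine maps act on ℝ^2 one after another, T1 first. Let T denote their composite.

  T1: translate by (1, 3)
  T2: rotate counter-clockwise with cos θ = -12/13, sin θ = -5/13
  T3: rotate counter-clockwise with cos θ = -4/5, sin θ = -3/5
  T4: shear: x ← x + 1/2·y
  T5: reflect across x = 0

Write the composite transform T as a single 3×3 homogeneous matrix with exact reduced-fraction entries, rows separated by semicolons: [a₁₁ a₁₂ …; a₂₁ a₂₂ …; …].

T = [-61/65 79/130 23/26; 56/65 33/65 31/13; 0 0 1]

T1 = [1 0 1; 0 1 3; 0 0 1]
T2·T1 = [-12/13 5/13 3/13; -5/13 -12/13 -41/13; 0 0 1]
T3·…·T1 = [33/65 -56/65 -27/13; 56/65 33/65 31/13; 0 0 1]
T4·…·T1 = [61/65 -79/130 -23/26; 56/65 33/65 31/13; 0 0 1]
T5·…·T1 = [-61/65 79/130 23/26; 56/65 33/65 31/13; 0 0 1]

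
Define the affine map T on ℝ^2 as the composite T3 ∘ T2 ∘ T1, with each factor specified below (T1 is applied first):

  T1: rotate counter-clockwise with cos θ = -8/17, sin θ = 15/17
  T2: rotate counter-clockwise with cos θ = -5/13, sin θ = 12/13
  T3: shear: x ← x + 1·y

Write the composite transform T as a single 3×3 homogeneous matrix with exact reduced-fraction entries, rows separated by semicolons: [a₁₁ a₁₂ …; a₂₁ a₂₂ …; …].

T1 = [-8/17 -15/17 0; 15/17 -8/17 0; 0 0 1]
T2·T1 = [-140/221 171/221 0; -171/221 -140/221 0; 0 0 1]
T3·…·T1 = [-311/221 31/221 0; -171/221 -140/221 0; 0 0 1]

T = [-311/221 31/221 0; -171/221 -140/221 0; 0 0 1]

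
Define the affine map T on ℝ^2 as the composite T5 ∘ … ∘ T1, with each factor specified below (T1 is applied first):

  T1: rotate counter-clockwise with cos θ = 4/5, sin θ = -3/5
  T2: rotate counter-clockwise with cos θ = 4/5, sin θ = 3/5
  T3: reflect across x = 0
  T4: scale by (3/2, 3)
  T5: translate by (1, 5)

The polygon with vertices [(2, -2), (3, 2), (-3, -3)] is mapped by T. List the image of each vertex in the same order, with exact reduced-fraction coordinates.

image vertices: (-2, -1), (-7/2, 11), (11/2, -4)

T1 rotate counter-clockwise with cos θ = 4/5, sin θ = -3/5: (2, -2) → (2/5, -14/5); (3, 2) → (18/5, -1/5); (-3, -3) → (-21/5, -3/5)
T2 rotate counter-clockwise with cos θ = 4/5, sin θ = 3/5: (2/5, -14/5) → (2, -2); (18/5, -1/5) → (3, 2); (-21/5, -3/5) → (-3, -3)
T3 reflect across x = 0: (2, -2) → (-2, -2); (3, 2) → (-3, 2); (-3, -3) → (3, -3)
T4 scale by (3/2, 3): (-2, -2) → (-3, -6); (-3, 2) → (-9/2, 6); (3, -3) → (9/2, -9)
T5 translate by (1, 5): (-3, -6) → (-2, -1); (-9/2, 6) → (-7/2, 11); (9/2, -9) → (11/2, -4)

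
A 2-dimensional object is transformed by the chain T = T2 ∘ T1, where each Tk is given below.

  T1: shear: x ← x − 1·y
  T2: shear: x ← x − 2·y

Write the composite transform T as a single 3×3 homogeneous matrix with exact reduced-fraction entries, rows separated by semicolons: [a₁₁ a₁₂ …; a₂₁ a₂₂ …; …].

T1 = [1 -1 0; 0 1 0; 0 0 1]
T2·T1 = [1 -3 0; 0 1 0; 0 0 1]

T = [1 -3 0; 0 1 0; 0 0 1]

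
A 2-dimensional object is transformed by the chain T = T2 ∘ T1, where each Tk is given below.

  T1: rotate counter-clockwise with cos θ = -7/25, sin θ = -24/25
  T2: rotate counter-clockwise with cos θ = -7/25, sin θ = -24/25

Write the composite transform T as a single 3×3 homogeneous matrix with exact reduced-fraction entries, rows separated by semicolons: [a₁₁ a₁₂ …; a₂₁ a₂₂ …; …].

T1 = [-7/25 24/25 0; -24/25 -7/25 0; 0 0 1]
T2·T1 = [-527/625 -336/625 0; 336/625 -527/625 0; 0 0 1]

T = [-527/625 -336/625 0; 336/625 -527/625 0; 0 0 1]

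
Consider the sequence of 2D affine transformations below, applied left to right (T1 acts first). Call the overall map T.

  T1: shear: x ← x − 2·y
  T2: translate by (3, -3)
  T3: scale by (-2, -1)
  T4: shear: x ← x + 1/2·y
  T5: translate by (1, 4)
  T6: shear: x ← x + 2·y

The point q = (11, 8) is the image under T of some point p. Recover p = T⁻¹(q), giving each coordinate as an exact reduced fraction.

T1 = [1 -2 0; 0 1 0; 0 0 1]
T2·T1 = [1 -2 3; 0 1 -3; 0 0 1]
T3·…·T1 = [-2 4 -6; 0 -1 3; 0 0 1]
T4·…·T1 = [-2 7/2 -9/2; 0 -1 3; 0 0 1]
T5·…·T1 = [-2 7/2 -7/2; 0 -1 7; 0 0 1]
T6·…·T1 = [-2 3/2 21/2; 0 -1 7; 0 0 1]
det M = 2; M⁻¹ = [-1/2 -3/4 21/2; 0 -1 7; 0 0 1]
M⁻¹ · (11, 8)ᵀ = (-1, -1)ᵀ

p = (-1, -1)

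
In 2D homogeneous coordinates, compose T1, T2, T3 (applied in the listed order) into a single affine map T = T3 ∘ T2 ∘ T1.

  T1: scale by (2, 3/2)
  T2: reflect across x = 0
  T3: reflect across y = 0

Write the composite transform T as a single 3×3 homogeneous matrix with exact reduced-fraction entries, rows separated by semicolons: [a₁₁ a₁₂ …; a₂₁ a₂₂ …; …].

T1 = [2 0 0; 0 3/2 0; 0 0 1]
T2·T1 = [-2 0 0; 0 3/2 0; 0 0 1]
T3·…·T1 = [-2 0 0; 0 -3/2 0; 0 0 1]

T = [-2 0 0; 0 -3/2 0; 0 0 1]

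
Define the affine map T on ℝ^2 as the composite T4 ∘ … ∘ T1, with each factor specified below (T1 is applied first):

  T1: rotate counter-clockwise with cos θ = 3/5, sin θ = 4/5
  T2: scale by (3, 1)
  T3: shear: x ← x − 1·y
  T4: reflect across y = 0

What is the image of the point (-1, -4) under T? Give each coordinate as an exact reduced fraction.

T1 rotate counter-clockwise with cos θ = 3/5, sin θ = 4/5: (-1, -4) → (13/5, -16/5)
T2 scale by (3, 1): (13/5, -16/5) → (39/5, -16/5)
T3 shear: x ← x − 1·y: (39/5, -16/5) → (11, -16/5)
T4 reflect across y = 0: (11, -16/5) → (11, 16/5)

T(p) = (11, 16/5)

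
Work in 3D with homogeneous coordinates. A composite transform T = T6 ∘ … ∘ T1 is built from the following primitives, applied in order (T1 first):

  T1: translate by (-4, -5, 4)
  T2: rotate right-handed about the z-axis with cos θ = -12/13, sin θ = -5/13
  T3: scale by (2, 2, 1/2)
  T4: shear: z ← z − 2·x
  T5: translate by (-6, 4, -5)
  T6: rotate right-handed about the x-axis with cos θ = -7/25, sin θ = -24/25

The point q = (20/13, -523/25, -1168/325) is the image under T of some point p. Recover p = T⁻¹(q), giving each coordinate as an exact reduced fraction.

p = (-1/2, 4, -2)

T1 = [1 0 0 -4; 0 1 0 -5; 0 0 1 4; 0 0 0 1]
T2·T1 = [-12/13 5/13 0 23/13; -5/13 -12/13 0 80/13; 0 0 1 4; 0 0 0 1]
T3·…·T1 = [-24/13 10/13 0 46/13; -10/13 -24/13 0 160/13; 0 0 1/2 2; 0 0 0 1]
T4·…·T1 = [-24/13 10/13 0 46/13; -10/13 -24/13 0 160/13; 48/13 -20/13 1/2 -66/13; 0 0 0 1]
T5·…·T1 = [-24/13 10/13 0 -32/13; -10/13 -24/13 0 212/13; 48/13 -20/13 1/2 -131/13; 0 0 0 1]
T6·…·T1 = [-24/13 10/13 0 -32/13; 94/25 -24/25 12/25 -356/25; -96/325 716/325 -7/50 -4171/325; 0 0 0 1]
det M = 2; M⁻¹ = [-6/13 7/130 12/65 2; 5/26 42/325 144/325 8; 4 48/25 -14/25 30; 0 0 0 1]
M⁻¹ · (20/13, -523/25, -1168/325)ᵀ = (-1/2, 4, -2)ᵀ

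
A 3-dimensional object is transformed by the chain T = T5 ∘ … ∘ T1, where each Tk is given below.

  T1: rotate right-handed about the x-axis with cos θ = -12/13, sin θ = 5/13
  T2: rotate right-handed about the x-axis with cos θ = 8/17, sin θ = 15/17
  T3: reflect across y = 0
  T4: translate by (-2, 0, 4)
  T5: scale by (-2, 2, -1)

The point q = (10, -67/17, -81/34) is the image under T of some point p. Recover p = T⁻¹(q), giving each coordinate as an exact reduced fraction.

p = (-3, -1/2, 5/2)

T1 = [1 0 0 0; 0 -12/13 -5/13 0; 0 5/13 -12/13 0; 0 0 0 1]
T2·T1 = [1 0 0 0; 0 -171/221 140/221 0; 0 -140/221 -171/221 0; 0 0 0 1]
T3·…·T1 = [1 0 0 0; 0 171/221 -140/221 0; 0 -140/221 -171/221 0; 0 0 0 1]
T4·…·T1 = [1 0 0 -2; 0 171/221 -140/221 0; 0 -140/221 -171/221 4; 0 0 0 1]
T5·…·T1 = [-2 0 0 4; 0 342/221 -280/221 0; 0 140/221 171/221 -4; 0 0 0 1]
det M = -4; M⁻¹ = [-1/2 0 0 2; 0 171/442 140/221 560/221; 0 -70/221 171/221 684/221; 0 0 0 1]
M⁻¹ · (10, -67/17, -81/34)ᵀ = (-3, -1/2, 5/2)ᵀ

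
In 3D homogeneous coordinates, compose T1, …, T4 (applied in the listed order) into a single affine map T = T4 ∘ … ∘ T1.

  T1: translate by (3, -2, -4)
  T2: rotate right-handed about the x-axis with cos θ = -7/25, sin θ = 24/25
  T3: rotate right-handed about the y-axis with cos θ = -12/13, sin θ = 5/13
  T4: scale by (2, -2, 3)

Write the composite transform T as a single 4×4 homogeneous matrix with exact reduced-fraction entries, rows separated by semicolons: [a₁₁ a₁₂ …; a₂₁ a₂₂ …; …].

T1 = [1 0 0 3; 0 1 0 -2; 0 0 1 -4; 0 0 0 1]
T2·T1 = [1 0 0 3; 0 -7/25 -24/25 22/5; 0 24/25 -7/25 -4/5; 0 0 0 1]
T3·…·T1 = [-12/13 24/65 -7/65 -40/13; 0 -7/25 -24/25 22/5; -5/13 -288/325 84/325 -27/65; 0 0 0 1]
T4·…·T1 = [-24/13 48/65 -14/65 -80/13; 0 14/25 48/25 -44/5; -15/13 -864/325 252/325 -81/65; 0 0 0 1]

T = [-24/13 48/65 -14/65 -80/13; 0 14/25 48/25 -44/5; -15/13 -864/325 252/325 -81/65; 0 0 0 1]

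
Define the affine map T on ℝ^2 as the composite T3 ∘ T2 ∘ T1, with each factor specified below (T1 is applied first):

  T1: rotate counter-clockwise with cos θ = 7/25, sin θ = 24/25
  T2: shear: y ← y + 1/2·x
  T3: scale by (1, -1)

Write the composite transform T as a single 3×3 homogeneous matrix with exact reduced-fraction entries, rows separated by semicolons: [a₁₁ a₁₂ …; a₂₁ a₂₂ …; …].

T1 = [7/25 -24/25 0; 24/25 7/25 0; 0 0 1]
T2·T1 = [7/25 -24/25 0; 11/10 -1/5 0; 0 0 1]
T3·…·T1 = [7/25 -24/25 0; -11/10 1/5 0; 0 0 1]

T = [7/25 -24/25 0; -11/10 1/5 0; 0 0 1]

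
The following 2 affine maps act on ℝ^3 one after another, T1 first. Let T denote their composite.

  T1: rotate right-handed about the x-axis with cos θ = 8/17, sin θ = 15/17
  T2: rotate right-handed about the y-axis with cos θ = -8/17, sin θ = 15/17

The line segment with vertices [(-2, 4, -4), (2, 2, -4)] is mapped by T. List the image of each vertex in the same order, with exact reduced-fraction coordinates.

T1 rotate right-handed about the x-axis with cos θ = 8/17, sin θ = 15/17: (-2, 4, -4) → (-2, 92/17, 28/17); (2, 2, -4) → (2, 76/17, -2/17)
T2 rotate right-handed about the y-axis with cos θ = -8/17, sin θ = 15/17: (-2, 92/17, 28/17) → (692/289, 92/17, 286/289); (2, 76/17, -2/17) → (-302/289, 76/17, -494/289)

image vertices: (692/289, 92/17, 286/289), (-302/289, 76/17, -494/289)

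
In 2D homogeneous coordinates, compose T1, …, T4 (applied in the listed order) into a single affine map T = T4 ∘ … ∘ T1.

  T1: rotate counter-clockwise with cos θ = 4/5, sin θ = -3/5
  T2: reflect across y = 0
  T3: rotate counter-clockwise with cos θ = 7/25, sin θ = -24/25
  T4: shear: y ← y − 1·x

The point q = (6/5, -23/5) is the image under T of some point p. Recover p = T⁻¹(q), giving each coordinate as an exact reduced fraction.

p = (3, 2)

T1 = [4/5 3/5 0; -3/5 4/5 0; 0 0 1]
T2·T1 = [4/5 3/5 0; 3/5 -4/5 0; 0 0 1]
T3·…·T1 = [4/5 -3/5 0; -3/5 -4/5 0; 0 0 1]
T4·…·T1 = [4/5 -3/5 0; -7/5 -1/5 0; 0 0 1]
det M = -1; M⁻¹ = [1/5 -3/5 0; -7/5 -4/5 0; 0 0 1]
M⁻¹ · (6/5, -23/5)ᵀ = (3, 2)ᵀ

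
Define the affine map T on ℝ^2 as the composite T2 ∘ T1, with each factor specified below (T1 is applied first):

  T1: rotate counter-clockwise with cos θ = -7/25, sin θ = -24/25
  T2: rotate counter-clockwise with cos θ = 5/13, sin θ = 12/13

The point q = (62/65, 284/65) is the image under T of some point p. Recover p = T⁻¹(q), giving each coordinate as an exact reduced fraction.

T1 = [-7/25 24/25 0; -24/25 -7/25 0; 0 0 1]
T2·T1 = [253/325 204/325 0; -204/325 253/325 0; 0 0 1]
det M = 1; M⁻¹ = [253/325 -204/325 0; 204/325 253/325 0; 0 0 1]
M⁻¹ · (62/65, 284/65)ᵀ = (-2, 4)ᵀ

p = (-2, 4)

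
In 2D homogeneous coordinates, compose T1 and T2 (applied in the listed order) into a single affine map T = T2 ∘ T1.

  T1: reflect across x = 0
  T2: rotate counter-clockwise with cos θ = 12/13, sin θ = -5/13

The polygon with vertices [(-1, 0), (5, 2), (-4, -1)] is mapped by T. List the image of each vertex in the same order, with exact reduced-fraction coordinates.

T1 reflect across x = 0: (-1, 0) → (1, 0); (5, 2) → (-5, 2); (-4, -1) → (4, -1)
T2 rotate counter-clockwise with cos θ = 12/13, sin θ = -5/13: (1, 0) → (12/13, -5/13); (-5, 2) → (-50/13, 49/13); (4, -1) → (43/13, -32/13)

image vertices: (12/13, -5/13), (-50/13, 49/13), (43/13, -32/13)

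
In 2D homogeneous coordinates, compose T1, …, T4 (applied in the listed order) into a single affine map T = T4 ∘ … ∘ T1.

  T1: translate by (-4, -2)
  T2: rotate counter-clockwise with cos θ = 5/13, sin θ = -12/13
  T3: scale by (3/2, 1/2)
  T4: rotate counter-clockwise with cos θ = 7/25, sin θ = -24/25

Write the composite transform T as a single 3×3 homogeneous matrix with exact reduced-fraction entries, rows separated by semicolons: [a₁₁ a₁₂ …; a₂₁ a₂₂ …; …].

T1 = [1 0 -4; 0 1 -2; 0 0 1]
T2·T1 = [5/13 12/13 -44/13; -12/13 5/13 38/13; 0 0 1]
T3·…·T1 = [15/26 18/13 -66/13; -6/13 5/26 19/13; 0 0 1]
T4·…·T1 = [-183/650 186/325 -6/325; -222/325 -829/650 1717/325; 0 0 1]

T = [-183/650 186/325 -6/325; -222/325 -829/650 1717/325; 0 0 1]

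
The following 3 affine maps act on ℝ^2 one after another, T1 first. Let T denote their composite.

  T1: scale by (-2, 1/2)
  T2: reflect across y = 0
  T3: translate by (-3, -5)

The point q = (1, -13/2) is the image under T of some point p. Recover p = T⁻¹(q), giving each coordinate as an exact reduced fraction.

T1 = [-2 0 0; 0 1/2 0; 0 0 1]
T2·T1 = [-2 0 0; 0 -1/2 0; 0 0 1]
T3·…·T1 = [-2 0 -3; 0 -1/2 -5; 0 0 1]
det M = 1; M⁻¹ = [-1/2 0 -3/2; 0 -2 -10; 0 0 1]
M⁻¹ · (1, -13/2)ᵀ = (-2, 3)ᵀ

p = (-2, 3)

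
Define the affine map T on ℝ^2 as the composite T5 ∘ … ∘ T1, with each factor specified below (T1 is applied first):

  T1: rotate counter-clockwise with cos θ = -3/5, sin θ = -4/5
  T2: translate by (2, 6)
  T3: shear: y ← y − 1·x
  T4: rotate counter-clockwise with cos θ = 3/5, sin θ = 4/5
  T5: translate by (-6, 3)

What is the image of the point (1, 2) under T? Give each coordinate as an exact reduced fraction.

T1 rotate counter-clockwise with cos θ = -3/5, sin θ = -4/5: (1, 2) → (1, -2)
T2 translate by (2, 6): (1, -2) → (3, 4)
T3 shear: y ← y − 1·x: (3, 4) → (3, 1)
T4 rotate counter-clockwise with cos θ = 3/5, sin θ = 4/5: (3, 1) → (1, 3)
T5 translate by (-6, 3): (1, 3) → (-5, 6)

T(p) = (-5, 6)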